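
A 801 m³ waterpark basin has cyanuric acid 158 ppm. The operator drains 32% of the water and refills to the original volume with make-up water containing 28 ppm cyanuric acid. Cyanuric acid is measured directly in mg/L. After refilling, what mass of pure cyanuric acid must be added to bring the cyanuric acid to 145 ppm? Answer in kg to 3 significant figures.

22.9 kg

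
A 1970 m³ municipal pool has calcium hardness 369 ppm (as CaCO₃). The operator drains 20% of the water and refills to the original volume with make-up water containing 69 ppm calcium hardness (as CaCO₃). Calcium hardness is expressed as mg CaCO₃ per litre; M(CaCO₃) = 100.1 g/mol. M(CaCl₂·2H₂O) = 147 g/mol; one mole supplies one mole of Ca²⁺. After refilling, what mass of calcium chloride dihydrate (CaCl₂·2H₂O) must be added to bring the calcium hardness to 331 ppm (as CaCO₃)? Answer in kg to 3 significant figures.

63.6 kg

Volume: 1970 m³ = 1,970,000 L.
After draining 20% and refilling: 369 × 0.80 + 69 × 0.20 = 309 ppm.
Deficit to target: 331 − 309 = 22 mg/L.
As CaCO₃: 22 mg/L × 1,970,000 L = 43,340 g; ÷ 100.1 = 433 mol Ca²⁺.
Mass: 433 × 147 = 63,650 g.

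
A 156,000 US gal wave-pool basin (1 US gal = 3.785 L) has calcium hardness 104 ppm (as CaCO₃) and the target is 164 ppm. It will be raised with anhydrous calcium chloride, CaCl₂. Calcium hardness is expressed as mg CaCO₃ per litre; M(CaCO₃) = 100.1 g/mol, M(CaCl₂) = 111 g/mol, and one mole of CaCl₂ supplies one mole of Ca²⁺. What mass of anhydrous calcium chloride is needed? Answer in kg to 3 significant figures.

39.3 kg

Volume: 156,000 US gal × 3.785 L/gal = 590,460 L.
Hardness to add: (164 − 104) = 60 mg/L as CaCO₃ × 590,460 L = 35,430 g as CaCO₃.
Moles of Ca²⁺ (1 mol Ca²⁺ ≡ 1 mol CaCO₃): 35,430 / 100.1 g/mol = 353.9 mol.
Mass of CaCl₂: 353.9 × 111 = 39,290 g.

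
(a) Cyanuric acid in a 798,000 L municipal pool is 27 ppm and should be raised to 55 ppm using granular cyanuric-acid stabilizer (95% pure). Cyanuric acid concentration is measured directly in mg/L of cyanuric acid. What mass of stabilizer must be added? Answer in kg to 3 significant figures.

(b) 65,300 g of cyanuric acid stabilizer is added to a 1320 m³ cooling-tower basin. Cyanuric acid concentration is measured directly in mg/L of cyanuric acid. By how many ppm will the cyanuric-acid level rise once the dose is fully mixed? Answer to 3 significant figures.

(a) 23.5 kg; (b) 49.5 ppm

(a) CYA to add: (55 − 27) = 28 mg/L × 798,000 L = 22,340 g cyanuric acid.
(a) At 95% purity: 22,340 / 0.95 = 23,520 g product.

(b) Volume: 1320 m³ = 1,320,000 L.
(b) Rise: 65,300 g / 1,320,000 L × 1000 = 49.47 mg/L.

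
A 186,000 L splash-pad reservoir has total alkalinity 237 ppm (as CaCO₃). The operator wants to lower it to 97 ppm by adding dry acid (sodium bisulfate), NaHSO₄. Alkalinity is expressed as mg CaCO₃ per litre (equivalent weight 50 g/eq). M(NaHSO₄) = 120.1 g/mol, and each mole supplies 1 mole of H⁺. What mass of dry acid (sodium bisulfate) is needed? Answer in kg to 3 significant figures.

Alkalinity to neutralize: (237 − 97) = 140 mg/L as CaCO₃ × 186,000 L = 26,040 g as CaCO₃.
Equivalents of H⁺ required: 26,040 ÷ 50 g/eq = 520.8 eq = 520.8 mol NaHSO₄.
Mass of NaHSO₄: 520.8 × 120.1 = 62,550 g.

62.5 kg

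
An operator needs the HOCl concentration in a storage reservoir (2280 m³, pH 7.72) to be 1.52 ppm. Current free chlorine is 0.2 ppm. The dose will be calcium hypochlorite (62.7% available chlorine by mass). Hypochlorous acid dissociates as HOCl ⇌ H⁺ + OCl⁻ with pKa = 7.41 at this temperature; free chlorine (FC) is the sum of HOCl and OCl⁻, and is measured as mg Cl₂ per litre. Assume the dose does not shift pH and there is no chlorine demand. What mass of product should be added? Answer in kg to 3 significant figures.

Volume: 2280 m³ = 2,280,000 L.
[OCl⁻]/[HOCl] = 10^(pH − pKa) = 10^(7.72 − 7.41) = 2.042; fraction as HOCl = 1/(1 + 2.042) = 0.3288.
Free chlorine required for 1.52 ppm HOCl: 1.52 / 0.3288 = 4.623 ppm.
FC to add: 4.623 − 0.2 = 4.423 mg/L as Cl₂.
Cl₂ equivalent: 4.423 mg/L × 2,280,000 L = 10,090 g.
Product at 62.7% available Cl: 10,090 / 0.627 = 16,090 g.

16.1 kg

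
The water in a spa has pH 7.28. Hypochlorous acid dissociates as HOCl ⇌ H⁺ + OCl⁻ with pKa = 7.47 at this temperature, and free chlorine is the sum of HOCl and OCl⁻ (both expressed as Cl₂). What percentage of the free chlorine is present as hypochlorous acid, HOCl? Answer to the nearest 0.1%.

60.8%

[OCl⁻]/[HOCl] = 10^(pH − pKa) = 10^(7.28 − 7.47) = 10^-0.19 = 0.6457.
Fraction as HOCl = 1 / (1 + 0.6457) = 0.6077.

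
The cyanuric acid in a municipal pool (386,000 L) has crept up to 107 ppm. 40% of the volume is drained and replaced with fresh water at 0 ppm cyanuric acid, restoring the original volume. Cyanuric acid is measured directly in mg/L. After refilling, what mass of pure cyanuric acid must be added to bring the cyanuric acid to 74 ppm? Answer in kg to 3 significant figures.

3.78 kg

After draining 40% and refilling: 107 × 0.60 + 0 × 0.40 = 64.2 ppm.
Deficit to target: 74 − 64.2 = 9.8 mg/L.
Mass: 9.8 mg/L × 386,000 L = 3783 g cyanuric acid.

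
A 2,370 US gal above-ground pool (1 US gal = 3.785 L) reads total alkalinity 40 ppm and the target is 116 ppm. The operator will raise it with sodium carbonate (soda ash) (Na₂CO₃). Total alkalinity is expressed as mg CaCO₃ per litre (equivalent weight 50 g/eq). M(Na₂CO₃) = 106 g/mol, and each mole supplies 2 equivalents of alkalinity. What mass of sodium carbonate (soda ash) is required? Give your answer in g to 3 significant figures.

723 g

Volume: 2,370 US gal × 3.785 L/gal = 8,970 L.
Alkalinity to add: (116 − 40) = 76 mg/L as CaCO₃ × 8,970 L = 681.8 g as CaCO₃.
Equivalents: 681.8 g ÷ 50 g/eq = 13.64 eq.
Each mole of Na₂CO₃ supplies 2 eq, so 13.64 / 2 = 6.818 mol.
Mass: 6.818 mol × 106 g/mol = 722.7 g.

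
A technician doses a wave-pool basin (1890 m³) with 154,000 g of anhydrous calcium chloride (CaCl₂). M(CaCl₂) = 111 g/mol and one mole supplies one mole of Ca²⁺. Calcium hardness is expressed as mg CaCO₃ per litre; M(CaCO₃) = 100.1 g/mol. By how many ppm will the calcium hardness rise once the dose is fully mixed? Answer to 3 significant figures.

73.5 ppm

Volume: 1890 m³ = 1,890,000 L.
Moles of Ca²⁺: 154,000 g ÷ 111 g/mol = 1387 mol.
As CaCO₃: 1387 mol × 100.1 g/mol = 138,900 g.
Rise: 138,900 g / 1,890,000 L × 1000 = 73.48 mg/L.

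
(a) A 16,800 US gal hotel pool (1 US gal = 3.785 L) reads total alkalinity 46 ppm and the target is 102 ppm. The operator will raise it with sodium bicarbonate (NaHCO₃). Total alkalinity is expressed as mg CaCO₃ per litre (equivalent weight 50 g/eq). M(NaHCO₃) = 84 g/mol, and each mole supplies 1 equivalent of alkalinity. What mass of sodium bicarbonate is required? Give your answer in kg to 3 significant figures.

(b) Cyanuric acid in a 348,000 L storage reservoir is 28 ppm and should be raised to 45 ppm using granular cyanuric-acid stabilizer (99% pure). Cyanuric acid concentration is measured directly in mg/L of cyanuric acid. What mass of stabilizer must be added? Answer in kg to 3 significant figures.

(a) 5.98 kg; (b) 5.98 kg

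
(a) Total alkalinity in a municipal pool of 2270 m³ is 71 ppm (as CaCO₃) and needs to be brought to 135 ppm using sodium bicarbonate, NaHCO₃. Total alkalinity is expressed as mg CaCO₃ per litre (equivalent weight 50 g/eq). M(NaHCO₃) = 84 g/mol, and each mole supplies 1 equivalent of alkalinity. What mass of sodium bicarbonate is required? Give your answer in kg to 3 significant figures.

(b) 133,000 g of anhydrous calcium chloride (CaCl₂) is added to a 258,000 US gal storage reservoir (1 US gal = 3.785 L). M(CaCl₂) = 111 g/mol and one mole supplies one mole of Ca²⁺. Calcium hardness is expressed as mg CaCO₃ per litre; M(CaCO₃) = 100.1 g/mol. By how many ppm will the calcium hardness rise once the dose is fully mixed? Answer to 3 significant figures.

(a) Volume: 2270 m³ = 2,270,000 L.
(a) Alkalinity to add: (135 − 71) = 64 mg/L as CaCO₃ × 2,270,000 L = 145,300 g as CaCO₃.
(a) Equivalents: 145,300 g ÷ 50 g/eq = 2906 eq.
(a) NaHCO₃ supplies 1 eq per mole → 2906 mol.
(a) Mass: 2906 mol × 84 g/mol = 244,100 g.

(b) Volume: 258,000 US gal × 3.785 L/gal = 976,530 L.
(b) Moles of Ca²⁺: 133,000 g ÷ 111 g/mol = 1198 mol.
(b) As CaCO₃: 1198 mol × 100.1 g/mol = 119,900 g.
(b) Rise: 119,900 g / 976,530 L × 1000 = 122.8 mg/L.

(a) 244 kg; (b) 123 ppm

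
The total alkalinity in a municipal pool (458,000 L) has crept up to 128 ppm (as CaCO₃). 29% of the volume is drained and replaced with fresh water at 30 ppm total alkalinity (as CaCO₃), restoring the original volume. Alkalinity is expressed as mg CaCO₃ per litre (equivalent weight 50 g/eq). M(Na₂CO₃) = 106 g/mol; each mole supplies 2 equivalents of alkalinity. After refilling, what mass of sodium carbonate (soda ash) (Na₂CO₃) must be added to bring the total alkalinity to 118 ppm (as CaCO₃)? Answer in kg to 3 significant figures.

8.94 kg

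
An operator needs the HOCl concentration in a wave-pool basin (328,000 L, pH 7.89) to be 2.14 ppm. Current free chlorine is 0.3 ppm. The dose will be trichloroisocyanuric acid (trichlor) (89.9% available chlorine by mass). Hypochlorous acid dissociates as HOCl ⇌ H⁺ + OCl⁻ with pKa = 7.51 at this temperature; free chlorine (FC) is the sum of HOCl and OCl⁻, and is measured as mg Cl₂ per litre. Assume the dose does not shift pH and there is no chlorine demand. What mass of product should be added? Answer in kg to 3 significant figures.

[OCl⁻]/[HOCl] = 10^(pH − pKa) = 10^(7.89 − 7.51) = 2.399; fraction as HOCl = 1/(1 + 2.399) = 0.2942.
Free chlorine required for 2.14 ppm HOCl: 2.14 / 0.2942 = 7.274 ppm.
FC to add: 7.274 − 0.3 = 6.974 mg/L as Cl₂.
Cl₂ equivalent: 6.974 mg/L × 328,000 L = 2287 g.
Product at 89.9% available Cl: 2287 / 0.899 = 2544 g.

2.54 kg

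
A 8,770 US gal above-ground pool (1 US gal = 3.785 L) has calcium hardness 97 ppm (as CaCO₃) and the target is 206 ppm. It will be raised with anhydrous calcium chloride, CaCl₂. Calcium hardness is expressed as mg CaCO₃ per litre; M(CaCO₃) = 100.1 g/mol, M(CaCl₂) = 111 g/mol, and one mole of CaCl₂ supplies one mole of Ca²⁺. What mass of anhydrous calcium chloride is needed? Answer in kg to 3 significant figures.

4.01 kg

Volume: 8,770 US gal × 3.785 L/gal = 33,194 L.
Hardness to add: (206 − 97) = 109 mg/L as CaCO₃ × 33,194 L = 3618 g as CaCO₃.
Moles of Ca²⁺ (1 mol Ca²⁺ ≡ 1 mol CaCO₃): 3618 / 100.1 g/mol = 36.15 mol.
Mass of CaCl₂: 36.15 × 111 = 4012 g.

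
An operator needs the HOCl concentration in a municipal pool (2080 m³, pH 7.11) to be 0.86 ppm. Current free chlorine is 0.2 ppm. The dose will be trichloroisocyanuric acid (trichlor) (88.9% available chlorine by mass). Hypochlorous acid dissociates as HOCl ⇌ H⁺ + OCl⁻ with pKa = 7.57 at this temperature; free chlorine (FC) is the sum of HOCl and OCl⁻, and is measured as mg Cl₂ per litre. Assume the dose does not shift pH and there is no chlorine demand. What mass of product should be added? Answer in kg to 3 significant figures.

2.24 kg

Volume: 2080 m³ = 2,080,000 L.
[OCl⁻]/[HOCl] = 10^(pH − pKa) = 10^(7.11 − 7.57) = 0.3467; fraction as HOCl = 1/(1 + 0.3467) = 0.7425.
Free chlorine required for 0.86 ppm HOCl: 0.86 / 0.7425 = 1.158 ppm.
FC to add: 1.158 − 0.2 = 0.9582 mg/L as Cl₂.
Cl₂ equivalent: 0.9582 mg/L × 2,080,000 L = 1993 g.
Product at 88.9% available Cl: 1993 / 0.889 = 2242 g.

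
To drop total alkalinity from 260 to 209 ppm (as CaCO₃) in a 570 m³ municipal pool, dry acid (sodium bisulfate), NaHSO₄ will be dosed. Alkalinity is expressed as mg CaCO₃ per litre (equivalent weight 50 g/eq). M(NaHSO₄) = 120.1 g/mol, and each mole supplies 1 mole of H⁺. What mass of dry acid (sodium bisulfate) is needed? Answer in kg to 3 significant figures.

69.8 kg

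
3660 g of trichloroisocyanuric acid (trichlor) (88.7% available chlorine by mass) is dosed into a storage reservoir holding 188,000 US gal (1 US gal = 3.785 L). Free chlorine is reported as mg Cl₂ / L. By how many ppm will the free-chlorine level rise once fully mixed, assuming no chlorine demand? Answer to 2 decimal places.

4.56 ppm

Volume: 188,000 US gal × 3.785 L/gal = 711,580 L.
Available chlorine delivered: 3660 g × 0.887 = 3246 g as Cl₂.
Concentration rise: 3246 g / 711,580 L = 4.562 mg/L = 4.56 ppm.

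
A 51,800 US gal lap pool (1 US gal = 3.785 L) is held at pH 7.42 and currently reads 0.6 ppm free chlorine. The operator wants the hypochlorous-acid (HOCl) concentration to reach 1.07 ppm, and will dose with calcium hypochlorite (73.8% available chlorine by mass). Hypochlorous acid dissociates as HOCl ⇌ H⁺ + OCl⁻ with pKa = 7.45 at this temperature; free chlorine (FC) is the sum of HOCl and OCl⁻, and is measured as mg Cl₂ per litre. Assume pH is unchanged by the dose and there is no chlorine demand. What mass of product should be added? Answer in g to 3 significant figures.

Volume: 51,800 US gal × 3.785 L/gal = 196,063 L.
[OCl⁻]/[HOCl] = 10^(pH − pKa) = 10^(7.42 − 7.45) = 0.9333; fraction as HOCl = 1/(1 + 0.9333) = 0.5173.
Free chlorine required for 1.07 ppm HOCl: 1.07 / 0.5173 = 2.069 ppm.
FC to add: 2.069 − 0.6 = 1.469 mg/L as Cl₂.
Cl₂ equivalent: 1.469 mg/L × 196,063 L = 287.9 g.
Product at 73.8% available Cl: 287.9 / 0.738 = 390.2 g.

390 g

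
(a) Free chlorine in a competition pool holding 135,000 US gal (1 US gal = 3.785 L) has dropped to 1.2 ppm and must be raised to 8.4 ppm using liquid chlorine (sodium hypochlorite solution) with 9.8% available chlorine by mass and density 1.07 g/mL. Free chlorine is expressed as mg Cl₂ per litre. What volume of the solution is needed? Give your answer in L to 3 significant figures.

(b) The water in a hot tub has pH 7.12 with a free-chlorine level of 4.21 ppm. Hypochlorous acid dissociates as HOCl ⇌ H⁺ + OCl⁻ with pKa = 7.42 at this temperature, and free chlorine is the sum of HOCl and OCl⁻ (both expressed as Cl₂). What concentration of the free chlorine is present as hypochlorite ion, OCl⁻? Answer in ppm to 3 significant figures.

(a) Volume: 135,000 US gal × 3.785 L/gal = 510,975 L.
(a) Chlorine deficit: 8.4 − 1.2 = 7.2 ppm = 7.2 mg/L as Cl₂.
(a) Cl₂ equivalent needed: 7.2 mg/L × 510,975 L = 3,679,000 mg = 3679 g.
(a) Product at 9.8% available chlorine: 3679 / 0.098 = 37,540 g.
(a) Volume at density 1.07 g/mL: 37,540 g ÷ 1.07 g/mL = 35,090 mL.

(b) [OCl⁻]/[HOCl] = 10^(pH − pKa) = 10^(7.12 − 7.42) = 10^-0.30 = 0.5012.
(b) Fraction as HOCl = 1 / (1 + 0.5012) = 0.6661.
(b) OCl⁻ = (1 − 0.6661) × 4.21 ppm = 1.406 ppm.

(a) 35.1 L; (b) 1.41 ppm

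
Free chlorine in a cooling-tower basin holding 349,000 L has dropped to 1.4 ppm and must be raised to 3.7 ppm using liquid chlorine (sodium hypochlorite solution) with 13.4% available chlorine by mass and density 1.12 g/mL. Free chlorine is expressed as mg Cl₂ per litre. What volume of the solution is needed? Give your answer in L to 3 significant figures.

5.35 L

Chlorine deficit: 3.7 − 1.4 = 2.3 ppm = 2.3 mg/L as Cl₂.
Cl₂ equivalent needed: 2.3 mg/L × 349,000 L = 802,700 mg = 802.7 g.
Product at 13.4% available chlorine: 802.7 / 0.134 = 5990 g.
Volume at density 1.12 g/mL: 5990 g ÷ 1.12 g/mL = 5348 mL.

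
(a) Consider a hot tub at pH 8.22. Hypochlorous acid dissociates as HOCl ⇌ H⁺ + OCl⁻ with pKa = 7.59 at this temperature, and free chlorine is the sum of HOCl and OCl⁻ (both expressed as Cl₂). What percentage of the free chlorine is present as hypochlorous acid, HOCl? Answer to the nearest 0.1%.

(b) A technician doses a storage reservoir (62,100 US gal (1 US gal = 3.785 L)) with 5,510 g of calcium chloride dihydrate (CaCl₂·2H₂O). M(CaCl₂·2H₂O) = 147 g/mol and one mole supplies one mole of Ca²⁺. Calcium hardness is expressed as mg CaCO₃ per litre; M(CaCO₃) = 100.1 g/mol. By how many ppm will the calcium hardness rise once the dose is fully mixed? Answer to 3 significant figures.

(a) 19.0%; (b) 16.0 ppm

(a) [OCl⁻]/[HOCl] = 10^(pH − pKa) = 10^(8.22 − 7.59) = 10^0.63 = 4.266.
(a) Fraction as HOCl = 1 / (1 + 4.266) = 0.1899.

(b) Volume: 62,100 US gal × 3.785 L/gal = 235,048 L.
(b) Moles of Ca²⁺: 5,510 g ÷ 147 g/mol = 37.48 mol.
(b) As CaCO₃: 37.48 mol × 100.1 g/mol = 3752 g.
(b) Rise: 3752 g / 235,048 L × 1000 = 15.96 mg/L.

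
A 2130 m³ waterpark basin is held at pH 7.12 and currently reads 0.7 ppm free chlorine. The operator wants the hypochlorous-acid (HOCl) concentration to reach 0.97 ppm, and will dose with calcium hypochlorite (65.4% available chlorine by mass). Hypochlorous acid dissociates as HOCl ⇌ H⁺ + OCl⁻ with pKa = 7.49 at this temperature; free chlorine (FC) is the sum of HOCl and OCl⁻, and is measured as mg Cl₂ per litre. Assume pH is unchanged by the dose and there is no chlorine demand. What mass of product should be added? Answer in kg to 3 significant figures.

Volume: 2130 m³ = 2,130,000 L.
[OCl⁻]/[HOCl] = 10^(pH − pKa) = 10^(7.12 − 7.49) = 0.4266; fraction as HOCl = 1/(1 + 0.4266) = 0.701.
Free chlorine required for 0.97 ppm HOCl: 0.97 / 0.701 = 1.384 ppm.
FC to add: 1.384 − 0.7 = 0.6838 mg/L as Cl₂.
Cl₂ equivalent: 0.6838 mg/L × 2,130,000 L = 1456 g.
Product at 65.4% available Cl: 1456 / 0.654 = 2227 g.

2.23 kg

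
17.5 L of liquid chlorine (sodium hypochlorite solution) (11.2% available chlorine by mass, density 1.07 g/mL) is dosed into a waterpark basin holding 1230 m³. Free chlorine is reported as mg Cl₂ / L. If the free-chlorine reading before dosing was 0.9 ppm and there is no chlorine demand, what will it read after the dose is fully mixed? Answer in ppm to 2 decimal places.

Volume: 1230 m³ = 1,230,000 L.
Mass of solution: 17.5 L × 1000 mL/L × 1.07 g/mL = 18,720 g.
Available chlorine delivered: 18,720 g × 0.112 = 2097 g as Cl₂.
Concentration rise: 2097 g / 1,230,000 L = 1.705 mg/L = 1.71 ppm.
Final FC: 0.9 + 1.71 = 2.61 ppm.

2.61 ppm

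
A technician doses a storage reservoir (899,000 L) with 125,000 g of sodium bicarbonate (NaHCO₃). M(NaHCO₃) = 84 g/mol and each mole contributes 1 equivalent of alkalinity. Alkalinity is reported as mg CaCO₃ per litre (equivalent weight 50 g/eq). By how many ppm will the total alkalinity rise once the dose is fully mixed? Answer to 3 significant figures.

82.8 ppm

Moles of NaHCO₃: 125,000 g ÷ 84 g/mol = 1488 mol → 1488 eq of alkalinity.
As CaCO₃: 1488 eq × 50 g/eq = 74,400 g.
Rise: 74,400 g / 899,000 L × 1000 = 82.76 mg/L.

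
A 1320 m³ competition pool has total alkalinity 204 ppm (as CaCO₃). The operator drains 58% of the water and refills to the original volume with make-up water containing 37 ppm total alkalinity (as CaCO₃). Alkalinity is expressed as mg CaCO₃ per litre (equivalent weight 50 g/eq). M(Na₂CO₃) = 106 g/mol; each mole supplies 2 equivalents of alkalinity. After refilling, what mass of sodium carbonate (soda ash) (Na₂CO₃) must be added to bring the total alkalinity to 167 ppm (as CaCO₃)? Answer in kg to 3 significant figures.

83.8 kg

Volume: 1320 m³ = 1,320,000 L.
After draining 58% and refilling: 204 × 0.42 + 37 × 0.58 = 107.14 ppm.
Deficit to target: 167 − 107.14 = 59.86 mg/L.
As CaCO₃: 59.86 mg/L × 1,320,000 L = 79,020 g; ÷ 50 g/eq ÷ 2 = 790.2 mol Na₂CO₃.
Mass: 790.2 × 106 = 83,760 g.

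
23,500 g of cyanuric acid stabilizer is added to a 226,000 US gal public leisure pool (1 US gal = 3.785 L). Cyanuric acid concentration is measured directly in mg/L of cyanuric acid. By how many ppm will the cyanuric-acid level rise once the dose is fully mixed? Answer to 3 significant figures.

27.5 ppm

Volume: 226,000 US gal × 3.785 L/gal = 855,410 L.
Rise: 23,500 g / 855,410 L × 1000 = 27.47 mg/L.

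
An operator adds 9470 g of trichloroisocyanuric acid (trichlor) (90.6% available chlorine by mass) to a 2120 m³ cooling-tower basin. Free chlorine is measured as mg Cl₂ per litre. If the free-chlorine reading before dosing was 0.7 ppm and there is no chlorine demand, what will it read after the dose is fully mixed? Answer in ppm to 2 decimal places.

4.75 ppm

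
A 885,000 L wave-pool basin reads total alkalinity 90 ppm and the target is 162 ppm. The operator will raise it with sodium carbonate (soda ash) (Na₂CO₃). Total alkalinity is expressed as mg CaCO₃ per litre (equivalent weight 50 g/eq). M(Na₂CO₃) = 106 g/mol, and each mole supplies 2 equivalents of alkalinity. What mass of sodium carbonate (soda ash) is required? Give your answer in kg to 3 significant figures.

67.5 kg

Alkalinity to add: (162 − 90) = 72 mg/L as CaCO₃ × 885,000 L = 63,720 g as CaCO₃.
Equivalents: 63,720 g ÷ 50 g/eq = 1274 eq.
Each mole of Na₂CO₃ supplies 2 eq, so 1274 / 2 = 637.2 mol.
Mass: 637.2 mol × 106 g/mol = 67,540 g.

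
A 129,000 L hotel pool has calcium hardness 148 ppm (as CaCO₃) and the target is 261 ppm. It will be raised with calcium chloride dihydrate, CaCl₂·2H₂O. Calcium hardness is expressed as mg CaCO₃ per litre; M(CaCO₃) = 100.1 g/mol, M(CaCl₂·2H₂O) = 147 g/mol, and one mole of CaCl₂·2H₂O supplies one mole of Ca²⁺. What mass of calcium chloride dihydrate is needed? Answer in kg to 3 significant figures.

21.4 kg

Hardness to add: (261 − 148) = 113 mg/L as CaCO₃ × 129,000 L = 14,580 g as CaCO₃.
Moles of Ca²⁺ (1 mol Ca²⁺ ≡ 1 mol CaCO₃): 14,580 / 100.1 g/mol = 145.6 mol.
Mass of CaCl₂·2H₂O: 145.6 × 147 = 21,410 g.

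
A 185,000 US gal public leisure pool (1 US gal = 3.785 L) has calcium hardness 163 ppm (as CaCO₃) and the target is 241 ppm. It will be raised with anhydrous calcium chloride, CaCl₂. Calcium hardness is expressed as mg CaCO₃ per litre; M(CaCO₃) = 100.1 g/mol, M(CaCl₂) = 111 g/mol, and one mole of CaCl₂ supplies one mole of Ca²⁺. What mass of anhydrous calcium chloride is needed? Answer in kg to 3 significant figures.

60.6 kg

Volume: 185,000 US gal × 3.785 L/gal = 700,225 L.
Hardness to add: (241 − 163) = 78 mg/L as CaCO₃ × 700,225 L = 54,620 g as CaCO₃.
Moles of Ca²⁺ (1 mol Ca²⁺ ≡ 1 mol CaCO₃): 54,620 / 100.1 g/mol = 545.6 mol.
Mass of CaCl₂: 545.6 × 111 = 60,560 g.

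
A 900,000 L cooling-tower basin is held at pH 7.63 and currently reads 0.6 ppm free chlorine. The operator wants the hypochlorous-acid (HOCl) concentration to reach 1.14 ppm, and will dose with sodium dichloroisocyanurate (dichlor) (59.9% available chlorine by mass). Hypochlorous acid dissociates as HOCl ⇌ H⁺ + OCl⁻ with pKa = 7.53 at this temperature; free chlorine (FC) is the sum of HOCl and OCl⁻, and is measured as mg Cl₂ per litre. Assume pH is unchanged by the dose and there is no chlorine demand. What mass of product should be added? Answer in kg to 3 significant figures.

2.97 kg

[OCl⁻]/[HOCl] = 10^(pH − pKa) = 10^(7.63 − 7.53) = 1.259; fraction as HOCl = 1/(1 + 1.259) = 0.4427.
Free chlorine required for 1.14 ppm HOCl: 1.14 / 0.4427 = 2.575 ppm.
FC to add: 2.575 − 0.6 = 1.975 mg/L as Cl₂.
Cl₂ equivalent: 1.975 mg/L × 900,000 L = 1778 g.
Product at 59.9% available Cl: 1778 / 0.599 = 2968 g.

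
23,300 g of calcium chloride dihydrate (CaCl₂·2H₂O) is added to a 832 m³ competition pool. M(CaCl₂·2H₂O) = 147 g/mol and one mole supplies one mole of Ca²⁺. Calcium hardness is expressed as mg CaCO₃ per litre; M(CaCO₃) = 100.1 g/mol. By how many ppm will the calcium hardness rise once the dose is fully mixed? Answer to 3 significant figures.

Volume: 832 m³ = 832,000 L.
Moles of Ca²⁺: 23,300 g ÷ 147 g/mol = 158.5 mol.
As CaCO₃: 158.5 mol × 100.1 g/mol = 15,870 g.
Rise: 15,870 g / 832,000 L × 1000 = 19.07 mg/L.

19.1 ppm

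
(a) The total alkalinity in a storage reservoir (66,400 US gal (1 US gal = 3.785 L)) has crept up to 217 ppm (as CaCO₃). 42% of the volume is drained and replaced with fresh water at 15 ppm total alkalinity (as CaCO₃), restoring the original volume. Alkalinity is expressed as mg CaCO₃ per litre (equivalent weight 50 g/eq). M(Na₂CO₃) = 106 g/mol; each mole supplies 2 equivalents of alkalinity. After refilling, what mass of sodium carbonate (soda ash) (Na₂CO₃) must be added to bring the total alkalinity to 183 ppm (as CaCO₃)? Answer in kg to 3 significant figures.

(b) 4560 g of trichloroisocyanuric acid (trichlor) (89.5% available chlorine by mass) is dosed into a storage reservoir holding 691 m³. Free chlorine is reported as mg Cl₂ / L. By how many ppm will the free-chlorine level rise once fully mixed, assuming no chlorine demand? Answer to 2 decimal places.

(a) Volume: 66,400 US gal × 3.785 L/gal = 251,324 L.
(a) After draining 42% and refilling: 217 × 0.58 + 15 × 0.42 = 132.16 ppm.
(a) Deficit to target: 183 − 132.16 = 50.84 mg/L.
(a) As CaCO₃: 50.84 mg/L × 251,324 L = 12,780 g; ÷ 50 g/eq ÷ 2 = 127.8 mol Na₂CO₃.
(a) Mass: 127.8 × 106 = 13,540 g.

(b) Volume: 691 m³ = 691,000 L.
(b) Available chlorine delivered: 4560 g × 0.895 = 4081 g as Cl₂.
(b) Concentration rise: 4081 g / 691,000 L = 5.906 mg/L = 5.91 ppm.

(a) 13.5 kg; (b) 5.91 ppm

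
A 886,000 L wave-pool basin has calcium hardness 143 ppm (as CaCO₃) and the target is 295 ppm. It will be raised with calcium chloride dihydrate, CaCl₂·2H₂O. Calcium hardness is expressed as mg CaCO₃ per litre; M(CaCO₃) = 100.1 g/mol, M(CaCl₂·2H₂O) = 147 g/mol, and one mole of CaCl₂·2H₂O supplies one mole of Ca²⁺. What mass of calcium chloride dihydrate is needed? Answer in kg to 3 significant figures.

Hardness to add: (295 − 143) = 152 mg/L as CaCO₃ × 886,000 L = 134,700 g as CaCO₃.
Moles of Ca²⁺ (1 mol Ca²⁺ ≡ 1 mol CaCO₃): 134,700 / 100.1 g/mol = 1345 mol.
Mass of CaCl₂·2H₂O: 1345 × 147 = 197,800 g.

198 kg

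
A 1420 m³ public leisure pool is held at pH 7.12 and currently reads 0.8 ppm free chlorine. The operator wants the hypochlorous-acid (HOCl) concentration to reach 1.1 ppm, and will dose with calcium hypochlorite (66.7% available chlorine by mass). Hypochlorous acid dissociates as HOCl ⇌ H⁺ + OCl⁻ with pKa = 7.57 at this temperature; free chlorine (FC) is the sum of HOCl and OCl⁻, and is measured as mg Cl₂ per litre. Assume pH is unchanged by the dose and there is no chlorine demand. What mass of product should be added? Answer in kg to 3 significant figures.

Volume: 1420 m³ = 1,420,000 L.
[OCl⁻]/[HOCl] = 10^(pH − pKa) = 10^(7.12 − 7.57) = 0.3548; fraction as HOCl = 1/(1 + 0.3548) = 0.7381.
Free chlorine required for 1.1 ppm HOCl: 1.1 / 0.7381 = 1.49 ppm.
FC to add: 1.49 − 0.8 = 0.6903 mg/L as Cl₂.
Cl₂ equivalent: 0.6903 mg/L × 1,420,000 L = 980.2 g.
Product at 66.7% available Cl: 980.2 / 0.667 = 1470 g.

1.47 kg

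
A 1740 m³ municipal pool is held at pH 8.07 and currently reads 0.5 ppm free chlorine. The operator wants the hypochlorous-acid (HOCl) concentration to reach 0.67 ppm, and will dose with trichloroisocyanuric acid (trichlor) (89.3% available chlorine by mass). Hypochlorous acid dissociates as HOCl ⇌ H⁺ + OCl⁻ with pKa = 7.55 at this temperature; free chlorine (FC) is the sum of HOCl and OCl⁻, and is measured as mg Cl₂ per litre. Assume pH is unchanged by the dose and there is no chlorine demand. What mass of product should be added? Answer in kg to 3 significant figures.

Volume: 1740 m³ = 1,740,000 L.
[OCl⁻]/[HOCl] = 10^(pH − pKa) = 10^(8.07 − 7.55) = 3.311; fraction as HOCl = 1/(1 + 3.311) = 0.2319.
Free chlorine required for 0.67 ppm HOCl: 0.67 / 0.2319 = 2.889 ppm.
FC to add: 2.889 − 0.5 = 2.389 mg/L as Cl₂.
Cl₂ equivalent: 2.389 mg/L × 1,740,000 L = 4156 g.
Product at 89.3% available Cl: 4156 / 0.893 = 4654 g.

4.65 kg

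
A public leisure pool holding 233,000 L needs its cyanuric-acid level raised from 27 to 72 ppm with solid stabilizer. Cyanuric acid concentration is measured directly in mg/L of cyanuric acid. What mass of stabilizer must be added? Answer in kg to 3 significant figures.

10.5 kg

CYA to add: (72 − 27) = 45 mg/L × 233,000 L = 10,480 g cyanuric acid.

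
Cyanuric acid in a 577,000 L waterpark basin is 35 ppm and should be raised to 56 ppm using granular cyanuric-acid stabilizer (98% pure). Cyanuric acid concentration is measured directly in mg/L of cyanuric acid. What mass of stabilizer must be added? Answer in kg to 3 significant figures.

CYA to add: (56 − 35) = 21 mg/L × 577,000 L = 12,120 g cyanuric acid.
At 98% purity: 12,120 / 0.98 = 12,360 g product.

12.4 kg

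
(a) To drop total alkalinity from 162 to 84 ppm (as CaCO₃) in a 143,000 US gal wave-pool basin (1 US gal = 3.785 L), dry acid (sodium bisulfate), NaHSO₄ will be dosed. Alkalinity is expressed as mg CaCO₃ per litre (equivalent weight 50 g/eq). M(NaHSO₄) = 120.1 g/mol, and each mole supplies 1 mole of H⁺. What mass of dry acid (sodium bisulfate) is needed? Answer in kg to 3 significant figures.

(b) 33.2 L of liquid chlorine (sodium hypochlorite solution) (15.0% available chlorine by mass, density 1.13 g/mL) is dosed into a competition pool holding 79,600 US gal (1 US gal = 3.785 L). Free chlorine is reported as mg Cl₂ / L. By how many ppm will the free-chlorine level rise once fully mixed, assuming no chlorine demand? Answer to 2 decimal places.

(a) Volume: 143,000 US gal × 3.785 L/gal = 541,255 L.
(a) Alkalinity to neutralize: (162 − 84) = 78 mg/L as CaCO₃ × 541,255 L = 42,220 g as CaCO₃.
(a) Equivalents of H⁺ required: 42,220 ÷ 50 g/eq = 844.4 eq = 844.4 mol NaHSO₄.
(a) Mass of NaHSO₄: 844.4 × 120.1 = 101,400 g.

(b) Volume: 79,600 US gal × 3.785 L/gal = 301,286 L.
(b) Mass of solution: 33.2 L × 1000 mL/L × 1.13 g/mL = 37,520 g.
(b) Available chlorine delivered: 37,520 g × 0.15 = 5627 g as Cl₂.
(b) Concentration rise: 5627 g / 301,286 L = 18.68 mg/L = 18.68 ppm.

(a) 101 kg; (b) 18.68 ppm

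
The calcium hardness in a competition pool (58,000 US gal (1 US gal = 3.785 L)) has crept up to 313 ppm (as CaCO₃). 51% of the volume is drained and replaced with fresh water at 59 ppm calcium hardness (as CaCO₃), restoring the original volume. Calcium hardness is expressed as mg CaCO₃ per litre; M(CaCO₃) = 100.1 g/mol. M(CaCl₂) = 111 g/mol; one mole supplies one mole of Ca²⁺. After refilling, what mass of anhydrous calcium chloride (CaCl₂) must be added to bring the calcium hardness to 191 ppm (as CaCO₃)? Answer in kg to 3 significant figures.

Volume: 58,000 US gal × 3.785 L/gal = 219,530 L.
After draining 51% and refilling: 313 × 0.49 + 59 × 0.51 = 183.46 ppm.
Deficit to target: 191 − 183.46 = 7.54 mg/L.
As CaCO₃: 7.54 mg/L × 219,530 L = 1655 g; ÷ 100.1 = 16.54 mol Ca²⁺.
Mass: 16.54 × 111 = 1835 g.

1.84 kg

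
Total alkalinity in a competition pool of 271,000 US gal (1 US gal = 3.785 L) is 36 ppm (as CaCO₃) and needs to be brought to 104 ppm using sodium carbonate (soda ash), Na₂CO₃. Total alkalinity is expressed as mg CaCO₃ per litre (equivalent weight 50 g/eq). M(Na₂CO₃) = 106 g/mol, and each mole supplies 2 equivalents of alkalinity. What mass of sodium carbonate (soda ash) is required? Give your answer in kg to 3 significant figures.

73.9 kg

Volume: 271,000 US gal × 3.785 L/gal = 1,025,735 L.
Alkalinity to add: (104 − 36) = 68 mg/L as CaCO₃ × 1,025,735 L = 69,750 g as CaCO₃.
Equivalents: 69,750 g ÷ 50 g/eq = 1395 eq.
Each mole of Na₂CO₃ supplies 2 eq, so 1395 / 2 = 697.5 mol.
Mass: 697.5 mol × 106 g/mol = 73,930 g.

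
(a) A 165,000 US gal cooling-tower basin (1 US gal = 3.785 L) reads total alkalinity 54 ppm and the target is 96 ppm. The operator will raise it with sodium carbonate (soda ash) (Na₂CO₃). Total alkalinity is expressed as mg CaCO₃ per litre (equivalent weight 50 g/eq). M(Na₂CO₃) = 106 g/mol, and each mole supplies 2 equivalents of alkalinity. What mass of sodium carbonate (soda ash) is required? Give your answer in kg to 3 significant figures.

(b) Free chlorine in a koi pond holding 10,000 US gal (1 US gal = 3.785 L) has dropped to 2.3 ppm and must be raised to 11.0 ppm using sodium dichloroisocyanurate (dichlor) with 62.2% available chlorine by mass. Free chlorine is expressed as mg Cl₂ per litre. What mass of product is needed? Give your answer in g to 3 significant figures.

(a) Volume: 165,000 US gal × 3.785 L/gal = 624,525 L.
(a) Alkalinity to add: (96 − 54) = 42 mg/L as CaCO₃ × 624,525 L = 26,230 g as CaCO₃.
(a) Equivalents: 26,230 g ÷ 50 g/eq = 524.6 eq.
(a) Each mole of Na₂CO₃ supplies 2 eq, so 524.6 / 2 = 262.3 mol.
(a) Mass: 262.3 mol × 106 g/mol = 27,800 g.

(b) Volume: 10,000 US gal × 3.785 L/gal = 37,850 L.
(b) Chlorine deficit: 11.0 − 2.3 = 8.7 ppm = 8.7 mg/L as Cl₂.
(b) Cl₂ equivalent needed: 8.7 mg/L × 37,850 L = 329,300 mg = 329.3 g.
(b) Product at 62.2% available chlorine: 329.3 / 0.622 = 529.4 g.

(a) 27.8 kg; (b) 529 g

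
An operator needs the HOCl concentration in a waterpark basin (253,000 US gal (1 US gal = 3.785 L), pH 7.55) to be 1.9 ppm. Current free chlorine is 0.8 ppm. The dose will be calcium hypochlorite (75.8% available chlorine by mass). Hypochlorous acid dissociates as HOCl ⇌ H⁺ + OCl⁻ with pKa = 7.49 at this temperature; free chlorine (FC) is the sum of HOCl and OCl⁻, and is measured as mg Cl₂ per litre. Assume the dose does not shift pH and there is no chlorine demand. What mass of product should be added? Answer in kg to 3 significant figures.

Volume: 253,000 US gal × 3.785 L/gal = 957,605 L.
[OCl⁻]/[HOCl] = 10^(pH − pKa) = 10^(7.55 − 7.49) = 1.148; fraction as HOCl = 1/(1 + 1.148) = 0.4655.
Free chlorine required for 1.9 ppm HOCl: 1.9 / 0.4655 = 4.081 ppm.
FC to add: 4.081 − 0.8 = 3.281 mg/L as Cl₂.
Cl₂ equivalent: 3.281 mg/L × 957,605 L = 3142 g.
Product at 75.8% available Cl: 3142 / 0.758 = 4146 g.

4.15 kg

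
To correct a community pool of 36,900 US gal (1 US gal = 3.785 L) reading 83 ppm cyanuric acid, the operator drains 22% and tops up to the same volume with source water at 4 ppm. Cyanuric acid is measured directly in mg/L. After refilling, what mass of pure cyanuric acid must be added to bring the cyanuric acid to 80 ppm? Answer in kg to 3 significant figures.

Volume: 36,900 US gal × 3.785 L/gal = 139,666 L.
After draining 22% and refilling: 83 × 0.78 + 4 × 0.22 = 65.62 ppm.
Deficit to target: 80 − 65.62 = 14.38 mg/L.
Mass: 14.38 mg/L × 139,666 L = 2008 g cyanuric acid.

2.01 kg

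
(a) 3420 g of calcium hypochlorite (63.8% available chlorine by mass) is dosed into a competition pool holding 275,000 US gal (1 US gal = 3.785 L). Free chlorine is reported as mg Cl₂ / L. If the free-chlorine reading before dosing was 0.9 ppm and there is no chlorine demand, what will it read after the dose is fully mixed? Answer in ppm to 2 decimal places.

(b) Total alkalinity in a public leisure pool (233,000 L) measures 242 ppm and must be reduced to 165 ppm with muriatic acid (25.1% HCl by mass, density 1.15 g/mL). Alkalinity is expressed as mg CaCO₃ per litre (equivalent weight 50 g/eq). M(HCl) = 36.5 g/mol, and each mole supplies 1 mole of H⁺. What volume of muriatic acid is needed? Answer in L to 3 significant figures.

(a) 3.00 ppm; (b) 45.4 L

(a) Volume: 275,000 US gal × 3.785 L/gal = 1,040,875 L.
(a) Available chlorine delivered: 3420 g × 0.638 = 2182 g as Cl₂.
(a) Concentration rise: 2182 g / 1,040,875 L = 2.096 mg/L = 2.10 ppm.
(a) Final FC: 0.9 + 2.10 = 3.00 ppm.

(b) Alkalinity to neutralize: (242 − 165) = 77 mg/L as CaCO₃ × 233,000 L = 17,940 g as CaCO₃.
(b) Equivalents of H⁺ required: 17,940 ÷ 50 g/eq = 358.8 eq = 358.8 mol HCl.
(b) Mass of HCl: 358.8 × 36.5 = 13,100 g.
(b) Mass of 25.1% solution: 13,100 / 0.251 = 52,180 g.
(b) Volume: 52,180 g ÷ 1.15 g/mL = 45,370 mL.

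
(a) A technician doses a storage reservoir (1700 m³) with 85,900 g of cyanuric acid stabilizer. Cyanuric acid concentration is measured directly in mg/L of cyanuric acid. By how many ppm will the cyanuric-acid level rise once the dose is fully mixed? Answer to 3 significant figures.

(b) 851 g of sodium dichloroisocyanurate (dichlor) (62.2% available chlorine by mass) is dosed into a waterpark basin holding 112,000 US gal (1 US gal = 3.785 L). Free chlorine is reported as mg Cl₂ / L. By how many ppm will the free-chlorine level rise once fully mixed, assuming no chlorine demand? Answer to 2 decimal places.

(a) Volume: 1700 m³ = 1,700,000 L.
(a) Rise: 85,900 g / 1,700,000 L × 1000 = 50.53 mg/L.

(b) Volume: 112,000 US gal × 3.785 L/gal = 423,920 L.
(b) Available chlorine delivered: 851 g × 0.622 = 529.3 g as Cl₂.
(b) Concentration rise: 529.3 g / 423,920 L = 1.249 mg/L = 1.25 ppm.

(a) 50.5 ppm; (b) 1.25 ppm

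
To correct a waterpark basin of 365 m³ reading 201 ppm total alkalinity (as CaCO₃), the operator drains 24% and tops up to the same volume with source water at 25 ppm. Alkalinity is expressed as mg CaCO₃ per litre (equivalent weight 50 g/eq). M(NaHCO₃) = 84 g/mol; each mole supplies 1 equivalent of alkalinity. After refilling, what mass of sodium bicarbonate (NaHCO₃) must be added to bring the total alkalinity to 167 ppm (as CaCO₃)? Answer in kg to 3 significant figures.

Volume: 365 m³ = 365,000 L.
After draining 24% and refilling: 201 × 0.76 + 25 × 0.24 = 158.76 ppm.
Deficit to target: 167 − 158.76 = 8.24 mg/L.
As CaCO₃: 8.24 mg/L × 365,000 L = 3008 g; ÷ 50 g/eq ÷ 1 = 60.15 mol NaHCO₃.
Mass: 60.15 × 84 = 5053 g.

5.05 kg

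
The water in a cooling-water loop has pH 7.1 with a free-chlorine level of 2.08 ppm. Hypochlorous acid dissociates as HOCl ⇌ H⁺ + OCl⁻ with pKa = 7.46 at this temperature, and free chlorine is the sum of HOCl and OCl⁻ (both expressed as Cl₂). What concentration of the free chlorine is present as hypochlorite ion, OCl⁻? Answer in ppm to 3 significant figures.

[OCl⁻]/[HOCl] = 10^(pH − pKa) = 10^(7.1 − 7.46) = 10^-0.36 = 0.4365.
Fraction as HOCl = 1 / (1 + 0.4365) = 0.6961.
OCl⁻ = (1 − 0.6961) × 2.08 ppm = 0.6321 ppm.

0.632 ppm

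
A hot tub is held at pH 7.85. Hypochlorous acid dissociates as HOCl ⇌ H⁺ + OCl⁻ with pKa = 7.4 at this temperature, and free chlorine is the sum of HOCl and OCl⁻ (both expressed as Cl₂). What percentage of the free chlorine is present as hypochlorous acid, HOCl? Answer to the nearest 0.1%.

[OCl⁻]/[HOCl] = 10^(pH − pKa) = 10^(7.85 − 7.4) = 10^0.45 = 2.818.
Fraction as HOCl = 1 / (1 + 2.818) = 0.2619.

26.2%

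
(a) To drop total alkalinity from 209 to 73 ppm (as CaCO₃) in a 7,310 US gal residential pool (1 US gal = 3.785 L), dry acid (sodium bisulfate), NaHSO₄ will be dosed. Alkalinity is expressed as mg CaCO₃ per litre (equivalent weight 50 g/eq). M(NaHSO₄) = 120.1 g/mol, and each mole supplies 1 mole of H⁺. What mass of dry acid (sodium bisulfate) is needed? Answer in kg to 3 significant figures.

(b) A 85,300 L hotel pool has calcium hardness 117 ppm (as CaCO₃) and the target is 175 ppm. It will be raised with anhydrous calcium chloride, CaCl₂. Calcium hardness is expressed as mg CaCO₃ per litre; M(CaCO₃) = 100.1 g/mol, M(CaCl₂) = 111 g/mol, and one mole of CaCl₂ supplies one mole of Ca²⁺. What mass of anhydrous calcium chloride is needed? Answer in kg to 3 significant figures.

(a) Volume: 7,310 US gal × 3.785 L/gal = 27,668 L.
(a) Alkalinity to neutralize: (209 − 73) = 136 mg/L as CaCO₃ × 27,668 L = 3763 g as CaCO₃.
(a) Equivalents of H⁺ required: 3763 ÷ 50 g/eq = 75.26 eq = 75.26 mol NaHSO₄.
(a) Mass of NaHSO₄: 75.26 × 120.1 = 9038 g.

(b) Hardness to add: (175 − 117) = 58 mg/L as CaCO₃ × 85,300 L = 4947 g as CaCO₃.
(b) Moles of Ca²⁺ (1 mol Ca²⁺ ≡ 1 mol CaCO₃): 4947 / 100.1 g/mol = 49.42 mol.
(b) Mass of CaCl₂: 49.42 × 111 = 5486 g.

(a) 9.04 kg; (b) 5.49 kg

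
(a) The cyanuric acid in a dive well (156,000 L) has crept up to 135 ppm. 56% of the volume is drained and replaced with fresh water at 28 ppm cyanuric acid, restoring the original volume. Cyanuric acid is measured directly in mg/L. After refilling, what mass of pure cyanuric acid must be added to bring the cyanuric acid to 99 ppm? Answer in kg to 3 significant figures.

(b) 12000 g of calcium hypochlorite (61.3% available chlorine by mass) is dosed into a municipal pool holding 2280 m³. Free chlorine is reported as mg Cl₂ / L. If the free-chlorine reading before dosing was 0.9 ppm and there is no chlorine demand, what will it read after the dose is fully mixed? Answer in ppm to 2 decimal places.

(a) 3.73 kg; (b) 4.13 ppm

(a) After draining 56% and refilling: 135 × 0.44 + 28 × 0.56 = 75.08 ppm.
(a) Deficit to target: 99 − 75.08 = 23.92 mg/L.
(a) Mass: 23.92 mg/L × 156,000 L = 3732 g cyanuric acid.

(b) Volume: 2280 m³ = 2,280,000 L.
(b) Available chlorine delivered: 12,000 g × 0.613 = 7356 g as Cl₂.
(b) Concentration rise: 7356 g / 2,280,000 L = 3.226 mg/L = 3.23 ppm.
(b) Final FC: 0.9 + 3.23 = 4.13 ppm.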